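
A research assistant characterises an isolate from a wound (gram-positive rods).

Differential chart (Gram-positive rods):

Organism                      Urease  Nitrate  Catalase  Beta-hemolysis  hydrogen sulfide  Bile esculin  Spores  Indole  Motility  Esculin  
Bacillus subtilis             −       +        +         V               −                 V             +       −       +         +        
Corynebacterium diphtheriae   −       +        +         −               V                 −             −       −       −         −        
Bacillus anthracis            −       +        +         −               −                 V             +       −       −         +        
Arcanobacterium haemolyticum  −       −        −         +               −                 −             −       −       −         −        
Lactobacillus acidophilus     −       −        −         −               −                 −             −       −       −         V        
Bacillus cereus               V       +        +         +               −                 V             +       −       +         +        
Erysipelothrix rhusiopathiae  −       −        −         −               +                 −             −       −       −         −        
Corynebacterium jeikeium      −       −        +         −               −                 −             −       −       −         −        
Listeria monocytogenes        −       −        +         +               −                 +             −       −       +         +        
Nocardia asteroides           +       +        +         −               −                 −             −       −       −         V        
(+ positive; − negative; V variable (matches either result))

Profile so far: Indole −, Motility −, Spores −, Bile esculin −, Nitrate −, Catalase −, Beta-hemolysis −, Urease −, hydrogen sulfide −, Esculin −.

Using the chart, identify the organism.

Lactobacillus acidophilus

Beta-hemolysis −: excludes Arcanobacterium haemolyticum, Bacillus cereus, Listeria monocytogenes — 7 left.
Bile esculin −: all 7 remaining candidates are consistent.
Esculin −: excludes Bacillus subtilis, Bacillus anthracis — 5 left.
Indole −: all 5 remaining candidates are consistent.
hydrogen sulfide −: excludes Erysipelothrix rhusiopathiae — 4 left.
Catalase −: excludes Corynebacterium diphtheriae, Corynebacterium jeikeium, Nocardia asteroides — 1 left.
Motility −: the one remaining candidate is consistent.
Nitrate −: the one remaining candidate is consistent.
Spores −: the one remaining candidate is consistent.
Urease −: the one remaining candidate is consistent.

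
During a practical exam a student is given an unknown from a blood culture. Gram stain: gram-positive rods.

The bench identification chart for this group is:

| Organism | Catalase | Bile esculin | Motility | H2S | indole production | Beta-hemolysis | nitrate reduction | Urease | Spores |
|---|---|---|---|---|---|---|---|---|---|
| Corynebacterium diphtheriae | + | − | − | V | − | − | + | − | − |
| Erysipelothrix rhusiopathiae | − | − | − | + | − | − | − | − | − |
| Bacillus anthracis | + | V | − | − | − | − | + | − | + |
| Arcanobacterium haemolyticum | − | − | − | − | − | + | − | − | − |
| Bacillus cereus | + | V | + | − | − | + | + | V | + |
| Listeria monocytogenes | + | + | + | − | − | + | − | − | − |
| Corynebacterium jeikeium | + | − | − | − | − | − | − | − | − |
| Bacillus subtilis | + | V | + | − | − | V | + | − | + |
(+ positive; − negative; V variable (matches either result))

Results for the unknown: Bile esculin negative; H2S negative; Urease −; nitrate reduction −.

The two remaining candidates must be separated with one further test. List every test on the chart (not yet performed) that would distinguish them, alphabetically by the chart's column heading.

H2S −: excludes Erysipelothrix rhusiopathiae — 7 left.
nitrate reduction −: excludes Corynebacterium diphtheriae, Bacillus anthracis, Bacillus cereus, Bacillus subtilis — 3 left.
Urease −: all 3 remaining candidates are consistent.
Bile esculin −: excludes Listeria monocytogenes — 2 left.
Two candidates remain: Arcanobacterium haemolyticum and Corynebacterium jeikeium.
  Catalase: Arcanobacterium haemolyticum −, Corynebacterium jeikeium + — discriminates.
  Motility: − vs − — same for both, does not separate.
  indole production: − vs − — same for both, does not separate.
  Beta-hemolysis: Arcanobacterium haemolyticum +, Corynebacterium jeikeium − — discriminates.
  Spores: − vs − — same for both, does not separate.

Beta-hemolysis, Catalase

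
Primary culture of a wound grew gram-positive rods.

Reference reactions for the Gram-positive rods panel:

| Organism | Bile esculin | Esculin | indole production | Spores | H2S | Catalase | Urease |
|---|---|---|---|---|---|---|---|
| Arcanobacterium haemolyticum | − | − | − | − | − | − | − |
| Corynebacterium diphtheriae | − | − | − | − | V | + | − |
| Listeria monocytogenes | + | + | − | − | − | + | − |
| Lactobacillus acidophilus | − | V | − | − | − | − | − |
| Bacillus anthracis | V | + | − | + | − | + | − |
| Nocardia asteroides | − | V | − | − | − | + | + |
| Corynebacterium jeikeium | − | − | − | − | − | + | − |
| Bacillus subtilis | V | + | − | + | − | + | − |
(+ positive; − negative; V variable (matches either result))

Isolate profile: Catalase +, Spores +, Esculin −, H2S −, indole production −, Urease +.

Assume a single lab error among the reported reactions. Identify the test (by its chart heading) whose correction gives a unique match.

Spores

As reported, no row in the chart matches all 6 reactions.
Reversing H2S → still no organism matches.
Reversing Esculin → still no organism matches.
Reversing Catalase → still no organism matches.
Reversing Urease → still no organism matches.
Reversing Spores (to −) → unique match: Nocardia asteroides.
Reversing indole production → still no organism matches.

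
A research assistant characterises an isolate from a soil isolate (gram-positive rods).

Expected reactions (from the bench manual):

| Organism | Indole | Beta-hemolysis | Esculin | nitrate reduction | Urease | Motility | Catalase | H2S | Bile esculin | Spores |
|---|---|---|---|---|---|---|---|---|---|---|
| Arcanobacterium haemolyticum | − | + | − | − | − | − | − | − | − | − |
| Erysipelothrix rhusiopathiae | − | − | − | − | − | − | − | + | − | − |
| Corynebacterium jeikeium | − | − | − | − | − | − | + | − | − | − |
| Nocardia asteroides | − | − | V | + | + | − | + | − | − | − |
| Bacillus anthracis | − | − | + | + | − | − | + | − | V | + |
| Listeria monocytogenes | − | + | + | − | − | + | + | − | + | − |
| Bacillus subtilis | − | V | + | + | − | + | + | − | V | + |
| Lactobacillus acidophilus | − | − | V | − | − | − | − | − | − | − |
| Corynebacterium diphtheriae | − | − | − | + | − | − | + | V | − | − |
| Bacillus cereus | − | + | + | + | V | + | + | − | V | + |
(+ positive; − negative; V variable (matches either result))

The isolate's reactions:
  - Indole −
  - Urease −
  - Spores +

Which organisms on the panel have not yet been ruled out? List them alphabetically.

Bacillus anthracis, Bacillus cereus, Bacillus subtilis

Spores +: excludes 7 organisms — 3 left.
Indole −: all 3 remaining candidates are consistent.
Urease −: all 3 remaining candidates are consistent.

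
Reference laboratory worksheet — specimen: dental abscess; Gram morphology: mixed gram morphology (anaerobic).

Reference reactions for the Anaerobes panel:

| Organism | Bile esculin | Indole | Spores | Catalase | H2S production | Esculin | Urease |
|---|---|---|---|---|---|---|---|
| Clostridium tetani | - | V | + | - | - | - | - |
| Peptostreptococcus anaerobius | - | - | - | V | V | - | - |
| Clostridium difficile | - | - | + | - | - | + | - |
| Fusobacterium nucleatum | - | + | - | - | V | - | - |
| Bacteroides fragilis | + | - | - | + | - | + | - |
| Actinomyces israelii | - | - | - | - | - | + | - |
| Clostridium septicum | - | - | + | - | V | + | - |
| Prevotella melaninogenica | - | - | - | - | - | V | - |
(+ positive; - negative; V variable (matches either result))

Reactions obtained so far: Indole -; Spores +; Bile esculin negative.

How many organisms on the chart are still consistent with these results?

Bile esculin -: excludes Bacteroides fragilis — 7 left.
Spores +: excludes Peptostreptococcus anaerobius, Fusobacterium nucleatum, Actinomyces israelii, Prevotella melaninogenica — 3 left.
Indole -: all 3 remaining candidates are consistent.
Still consistent: Clostridium difficile, Clostridium septicum, Clostridium tetani.

3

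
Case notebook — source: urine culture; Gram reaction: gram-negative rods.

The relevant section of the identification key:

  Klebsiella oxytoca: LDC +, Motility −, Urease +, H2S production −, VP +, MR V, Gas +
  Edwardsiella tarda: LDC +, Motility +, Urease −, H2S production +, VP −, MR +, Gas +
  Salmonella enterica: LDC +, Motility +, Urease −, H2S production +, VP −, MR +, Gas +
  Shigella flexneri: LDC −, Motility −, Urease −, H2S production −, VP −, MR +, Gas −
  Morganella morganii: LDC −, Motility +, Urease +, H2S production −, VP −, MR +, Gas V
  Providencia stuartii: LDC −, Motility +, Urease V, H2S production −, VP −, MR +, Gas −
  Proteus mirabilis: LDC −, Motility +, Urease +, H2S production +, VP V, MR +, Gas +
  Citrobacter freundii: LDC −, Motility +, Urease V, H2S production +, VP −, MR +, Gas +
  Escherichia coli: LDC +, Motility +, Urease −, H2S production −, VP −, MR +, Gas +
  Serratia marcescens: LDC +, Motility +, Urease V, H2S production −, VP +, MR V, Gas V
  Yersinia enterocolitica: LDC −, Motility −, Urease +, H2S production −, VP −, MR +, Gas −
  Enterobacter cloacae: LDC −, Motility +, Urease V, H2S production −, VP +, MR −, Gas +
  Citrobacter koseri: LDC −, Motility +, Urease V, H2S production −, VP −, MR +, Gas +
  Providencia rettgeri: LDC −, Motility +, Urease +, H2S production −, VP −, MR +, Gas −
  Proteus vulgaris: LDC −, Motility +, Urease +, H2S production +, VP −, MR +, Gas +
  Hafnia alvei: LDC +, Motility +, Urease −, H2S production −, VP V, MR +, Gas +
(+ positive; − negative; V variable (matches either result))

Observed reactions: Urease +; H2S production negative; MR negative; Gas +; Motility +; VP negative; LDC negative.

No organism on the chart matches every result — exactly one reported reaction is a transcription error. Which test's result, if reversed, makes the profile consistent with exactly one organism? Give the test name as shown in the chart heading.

VP

As reported, no row in the chart matches all 7 reactions.
Reversing H2S production → still no organism matches.
Reversing MR → 2 organisms match (not unique).
Reversing LDC → still no organism matches.
Reversing Motility → still no organism matches.
Reversing Urease → still no organism matches.
Reversing Gas → still no organism matches.
Reversing VP (to +) → unique match: Enterobacter cloacae.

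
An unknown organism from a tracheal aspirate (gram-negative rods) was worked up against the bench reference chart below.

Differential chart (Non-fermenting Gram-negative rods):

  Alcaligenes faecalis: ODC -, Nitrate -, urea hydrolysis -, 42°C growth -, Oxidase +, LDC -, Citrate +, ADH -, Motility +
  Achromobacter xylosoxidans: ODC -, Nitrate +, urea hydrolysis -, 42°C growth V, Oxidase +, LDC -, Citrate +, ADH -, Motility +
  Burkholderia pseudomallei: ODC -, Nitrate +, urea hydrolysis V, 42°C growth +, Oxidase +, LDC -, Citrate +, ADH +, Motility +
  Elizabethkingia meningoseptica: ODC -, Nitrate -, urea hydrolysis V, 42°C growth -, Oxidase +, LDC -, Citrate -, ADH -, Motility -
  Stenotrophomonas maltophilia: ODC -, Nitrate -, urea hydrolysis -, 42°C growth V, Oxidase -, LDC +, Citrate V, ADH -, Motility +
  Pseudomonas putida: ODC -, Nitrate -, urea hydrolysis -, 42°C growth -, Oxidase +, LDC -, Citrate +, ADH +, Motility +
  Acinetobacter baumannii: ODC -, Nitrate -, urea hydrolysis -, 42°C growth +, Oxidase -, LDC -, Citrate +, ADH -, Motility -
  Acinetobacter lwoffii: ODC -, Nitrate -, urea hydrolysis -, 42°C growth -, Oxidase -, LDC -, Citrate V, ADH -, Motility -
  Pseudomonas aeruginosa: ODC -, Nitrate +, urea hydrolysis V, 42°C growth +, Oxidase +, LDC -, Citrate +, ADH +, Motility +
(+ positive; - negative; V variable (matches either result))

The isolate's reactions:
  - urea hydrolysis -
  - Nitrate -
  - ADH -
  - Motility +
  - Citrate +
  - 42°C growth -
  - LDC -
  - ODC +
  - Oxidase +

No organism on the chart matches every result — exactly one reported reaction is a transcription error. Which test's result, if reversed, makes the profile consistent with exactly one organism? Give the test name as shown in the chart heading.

As reported, no row in the chart matches all 9 reactions.
Reversing LDC → still no organism matches.
Reversing Citrate → still no organism matches.
Reversing 42°C growth → still no organism matches.
Reversing urea hydrolysis → still no organism matches.
Reversing Oxidase → still no organism matches.
Reversing ADH → still no organism matches.
Reversing Nitrate → still no organism matches.
Reversing Motility → still no organism matches.
Reversing ODC (to -) → unique match: Alcaligenes faecalis.

ODC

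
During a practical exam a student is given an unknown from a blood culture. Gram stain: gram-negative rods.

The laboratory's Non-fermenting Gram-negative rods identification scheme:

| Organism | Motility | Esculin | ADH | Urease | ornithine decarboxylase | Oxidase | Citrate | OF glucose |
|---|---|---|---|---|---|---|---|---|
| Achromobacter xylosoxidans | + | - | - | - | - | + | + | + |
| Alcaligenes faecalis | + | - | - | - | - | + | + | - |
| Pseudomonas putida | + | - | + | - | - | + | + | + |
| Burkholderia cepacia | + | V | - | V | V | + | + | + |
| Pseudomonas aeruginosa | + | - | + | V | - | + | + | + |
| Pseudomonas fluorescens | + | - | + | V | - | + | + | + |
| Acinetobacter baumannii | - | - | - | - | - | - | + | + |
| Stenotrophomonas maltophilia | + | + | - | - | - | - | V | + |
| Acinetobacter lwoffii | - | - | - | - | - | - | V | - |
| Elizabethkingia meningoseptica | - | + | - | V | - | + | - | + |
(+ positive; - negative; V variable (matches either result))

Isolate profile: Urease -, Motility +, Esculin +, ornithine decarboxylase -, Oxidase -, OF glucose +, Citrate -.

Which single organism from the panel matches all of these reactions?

Stenotrophomonas maltophilia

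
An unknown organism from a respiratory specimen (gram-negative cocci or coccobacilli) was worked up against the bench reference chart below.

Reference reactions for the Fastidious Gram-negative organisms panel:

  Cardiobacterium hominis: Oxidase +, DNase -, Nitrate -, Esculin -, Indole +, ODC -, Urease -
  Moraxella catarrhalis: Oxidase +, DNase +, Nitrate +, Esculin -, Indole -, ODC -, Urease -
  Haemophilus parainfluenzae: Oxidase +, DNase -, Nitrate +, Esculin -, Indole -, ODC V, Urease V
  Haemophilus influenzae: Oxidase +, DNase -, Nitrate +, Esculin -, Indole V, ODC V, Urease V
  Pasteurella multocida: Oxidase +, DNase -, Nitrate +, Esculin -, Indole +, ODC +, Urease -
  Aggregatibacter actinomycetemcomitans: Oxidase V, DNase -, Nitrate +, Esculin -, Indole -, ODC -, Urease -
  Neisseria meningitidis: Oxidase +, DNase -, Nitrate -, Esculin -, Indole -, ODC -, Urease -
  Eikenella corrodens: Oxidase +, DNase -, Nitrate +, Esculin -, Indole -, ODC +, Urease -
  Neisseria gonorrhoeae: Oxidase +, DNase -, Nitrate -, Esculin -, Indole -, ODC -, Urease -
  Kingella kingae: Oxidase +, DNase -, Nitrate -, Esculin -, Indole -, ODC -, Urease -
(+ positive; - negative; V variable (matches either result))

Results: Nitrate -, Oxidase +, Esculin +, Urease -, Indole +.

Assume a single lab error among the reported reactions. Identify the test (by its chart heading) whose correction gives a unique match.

As reported, no row in the chart matches all 5 reactions.
Reversing Esculin (to -) → unique match: Cardiobacterium hominis.
Reversing Urease → still no organism matches.
Reversing Indole → still no organism matches.
Reversing Oxidase → still no organism matches.
Reversing Nitrate → still no organism matches.

Esculin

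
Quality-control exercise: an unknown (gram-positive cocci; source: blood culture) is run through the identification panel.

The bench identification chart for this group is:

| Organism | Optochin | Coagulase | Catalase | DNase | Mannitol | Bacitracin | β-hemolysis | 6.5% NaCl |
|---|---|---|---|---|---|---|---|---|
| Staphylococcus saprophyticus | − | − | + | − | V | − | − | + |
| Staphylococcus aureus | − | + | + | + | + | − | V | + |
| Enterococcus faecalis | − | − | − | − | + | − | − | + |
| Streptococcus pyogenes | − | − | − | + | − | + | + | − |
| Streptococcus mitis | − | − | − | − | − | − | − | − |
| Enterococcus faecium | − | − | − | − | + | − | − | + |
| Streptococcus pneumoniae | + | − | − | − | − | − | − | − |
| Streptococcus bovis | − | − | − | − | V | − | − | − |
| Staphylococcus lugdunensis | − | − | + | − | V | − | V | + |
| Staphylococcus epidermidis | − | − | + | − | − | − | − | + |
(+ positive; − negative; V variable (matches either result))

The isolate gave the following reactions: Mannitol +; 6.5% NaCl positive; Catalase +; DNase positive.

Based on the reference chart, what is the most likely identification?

Staphylococcus aureus

Catalase +: excludes 6 organisms — 4 left.
Mannitol +: excludes Staphylococcus epidermidis — 3 left.
6.5% NaCl +: all 3 remaining candidates are consistent.
DNase +: excludes Staphylococcus saprophyticus, Staphylococcus lugdunensis — 1 left.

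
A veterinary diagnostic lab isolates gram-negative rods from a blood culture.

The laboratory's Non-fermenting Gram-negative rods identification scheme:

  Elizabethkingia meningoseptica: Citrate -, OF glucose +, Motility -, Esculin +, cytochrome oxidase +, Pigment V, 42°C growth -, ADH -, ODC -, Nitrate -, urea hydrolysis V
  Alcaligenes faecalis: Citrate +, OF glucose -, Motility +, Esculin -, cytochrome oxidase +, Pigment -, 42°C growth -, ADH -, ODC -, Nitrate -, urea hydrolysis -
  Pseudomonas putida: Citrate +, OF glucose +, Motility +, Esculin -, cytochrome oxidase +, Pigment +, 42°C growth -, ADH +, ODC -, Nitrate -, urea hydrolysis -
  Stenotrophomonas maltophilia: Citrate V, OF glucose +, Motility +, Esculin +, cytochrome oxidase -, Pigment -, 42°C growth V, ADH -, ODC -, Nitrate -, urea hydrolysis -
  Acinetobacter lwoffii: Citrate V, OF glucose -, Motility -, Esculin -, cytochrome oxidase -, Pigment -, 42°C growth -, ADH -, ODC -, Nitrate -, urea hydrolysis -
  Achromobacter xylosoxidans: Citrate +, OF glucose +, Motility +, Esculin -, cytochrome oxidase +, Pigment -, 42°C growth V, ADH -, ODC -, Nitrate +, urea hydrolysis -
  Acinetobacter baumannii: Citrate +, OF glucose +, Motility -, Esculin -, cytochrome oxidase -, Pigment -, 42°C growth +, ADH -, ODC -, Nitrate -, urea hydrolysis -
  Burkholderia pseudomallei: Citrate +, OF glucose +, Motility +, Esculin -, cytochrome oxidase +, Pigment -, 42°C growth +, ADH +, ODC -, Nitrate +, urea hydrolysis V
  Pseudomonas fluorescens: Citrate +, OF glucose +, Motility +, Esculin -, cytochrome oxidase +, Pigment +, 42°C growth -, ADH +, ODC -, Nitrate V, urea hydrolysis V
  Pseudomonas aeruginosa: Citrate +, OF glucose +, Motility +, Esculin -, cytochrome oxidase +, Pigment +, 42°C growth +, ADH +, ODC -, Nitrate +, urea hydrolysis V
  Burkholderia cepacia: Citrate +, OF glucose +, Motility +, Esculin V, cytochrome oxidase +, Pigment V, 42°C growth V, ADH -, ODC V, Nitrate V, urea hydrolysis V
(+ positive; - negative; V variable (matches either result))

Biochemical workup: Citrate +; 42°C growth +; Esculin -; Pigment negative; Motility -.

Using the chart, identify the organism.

42°C growth +: excludes 5 organisms — 6 left.
Esculin -: excludes Stenotrophomonas maltophilia — 5 left.
Motility -: excludes Achromobacter xylosoxidans, Burkholderia pseudomallei, Pseudomonas aeruginosa, Burkholderia cepacia — 1 left.
Pigment -: the one remaining candidate is consistent.
Citrate +: the one remaining candidate is consistent.

Acinetobacter baumannii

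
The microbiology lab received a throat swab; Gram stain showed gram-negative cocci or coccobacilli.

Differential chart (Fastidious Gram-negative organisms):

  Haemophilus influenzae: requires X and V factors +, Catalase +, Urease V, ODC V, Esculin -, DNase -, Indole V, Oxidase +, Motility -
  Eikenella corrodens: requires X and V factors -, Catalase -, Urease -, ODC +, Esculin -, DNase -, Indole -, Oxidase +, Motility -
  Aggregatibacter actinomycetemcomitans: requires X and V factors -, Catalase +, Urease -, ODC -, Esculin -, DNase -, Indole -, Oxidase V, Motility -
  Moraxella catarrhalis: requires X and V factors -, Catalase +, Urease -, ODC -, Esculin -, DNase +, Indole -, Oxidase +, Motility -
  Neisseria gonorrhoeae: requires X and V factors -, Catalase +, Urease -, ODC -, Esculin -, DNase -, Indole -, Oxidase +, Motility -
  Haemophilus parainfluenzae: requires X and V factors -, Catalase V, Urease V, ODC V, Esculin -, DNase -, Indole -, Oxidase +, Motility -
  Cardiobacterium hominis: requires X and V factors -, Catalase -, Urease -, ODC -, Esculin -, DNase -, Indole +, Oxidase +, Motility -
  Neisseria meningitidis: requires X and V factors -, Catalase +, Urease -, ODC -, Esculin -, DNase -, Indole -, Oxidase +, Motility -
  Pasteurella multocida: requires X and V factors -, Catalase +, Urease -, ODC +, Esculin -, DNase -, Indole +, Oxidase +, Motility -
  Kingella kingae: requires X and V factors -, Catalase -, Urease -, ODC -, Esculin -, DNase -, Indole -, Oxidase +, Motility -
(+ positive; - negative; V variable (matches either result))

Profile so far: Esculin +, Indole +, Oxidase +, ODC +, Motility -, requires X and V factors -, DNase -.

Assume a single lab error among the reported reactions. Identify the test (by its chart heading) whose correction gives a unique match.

As reported, no row in the chart matches all 7 reactions.
Reversing Esculin (to -) → unique match: Pasteurella multocida.
Reversing Indole → still no organism matches.
Reversing DNase → still no organism matches.
Reversing Oxidase → still no organism matches.
Reversing Motility → still no organism matches.
Reversing ODC → still no organism matches.
Reversing requires X and V factors → still no organism matches.

Esculin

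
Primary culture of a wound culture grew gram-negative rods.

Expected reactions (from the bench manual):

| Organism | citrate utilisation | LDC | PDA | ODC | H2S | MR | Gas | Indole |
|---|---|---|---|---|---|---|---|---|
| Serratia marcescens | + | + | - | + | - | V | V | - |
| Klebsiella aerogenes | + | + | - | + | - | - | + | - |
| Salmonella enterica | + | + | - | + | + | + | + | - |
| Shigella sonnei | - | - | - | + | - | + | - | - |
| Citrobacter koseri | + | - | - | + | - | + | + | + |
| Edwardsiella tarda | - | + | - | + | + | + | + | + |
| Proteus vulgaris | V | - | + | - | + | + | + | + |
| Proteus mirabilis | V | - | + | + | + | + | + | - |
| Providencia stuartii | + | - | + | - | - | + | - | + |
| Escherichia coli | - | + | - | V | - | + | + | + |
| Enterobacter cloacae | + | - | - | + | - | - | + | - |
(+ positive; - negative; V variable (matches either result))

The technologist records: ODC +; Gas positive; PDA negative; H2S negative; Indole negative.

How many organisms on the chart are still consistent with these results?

3

H2S -: excludes Salmonella enterica, Edwardsiella tarda, Proteus vulgaris, Proteus mirabilis — 7 left.
Indole -: excludes Citrobacter koseri, Providencia stuartii, Escherichia coli — 4 left.
PDA -: all 4 remaining candidates are consistent.
ODC +: all 4 remaining candidates are consistent.
Gas +: excludes Shigella sonnei — 3 left.
Still consistent: Enterobacter cloacae, Klebsiella aerogenes, Serratia marcescens.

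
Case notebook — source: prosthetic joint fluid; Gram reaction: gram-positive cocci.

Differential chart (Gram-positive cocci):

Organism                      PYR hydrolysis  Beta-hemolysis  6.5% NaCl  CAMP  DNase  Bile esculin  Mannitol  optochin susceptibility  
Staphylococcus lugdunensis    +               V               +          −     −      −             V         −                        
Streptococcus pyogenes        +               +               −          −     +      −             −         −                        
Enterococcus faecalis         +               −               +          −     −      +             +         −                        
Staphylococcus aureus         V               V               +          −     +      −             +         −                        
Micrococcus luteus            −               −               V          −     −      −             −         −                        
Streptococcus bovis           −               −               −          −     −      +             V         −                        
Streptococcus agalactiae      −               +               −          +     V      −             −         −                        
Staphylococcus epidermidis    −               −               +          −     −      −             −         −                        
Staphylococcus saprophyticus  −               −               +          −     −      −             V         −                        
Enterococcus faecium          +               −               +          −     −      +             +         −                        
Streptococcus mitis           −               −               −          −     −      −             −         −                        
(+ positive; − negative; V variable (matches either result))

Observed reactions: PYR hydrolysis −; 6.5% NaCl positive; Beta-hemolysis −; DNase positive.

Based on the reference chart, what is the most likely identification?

Beta-hemolysis −: excludes Streptococcus pyogenes, Streptococcus agalactiae — 9 left.
DNase +: excludes 8 organisms — 1 left.
PYR hydrolysis −: the one remaining candidate is consistent.
6.5% NaCl +: the one remaining candidate is consistent.

Staphylococcus aureus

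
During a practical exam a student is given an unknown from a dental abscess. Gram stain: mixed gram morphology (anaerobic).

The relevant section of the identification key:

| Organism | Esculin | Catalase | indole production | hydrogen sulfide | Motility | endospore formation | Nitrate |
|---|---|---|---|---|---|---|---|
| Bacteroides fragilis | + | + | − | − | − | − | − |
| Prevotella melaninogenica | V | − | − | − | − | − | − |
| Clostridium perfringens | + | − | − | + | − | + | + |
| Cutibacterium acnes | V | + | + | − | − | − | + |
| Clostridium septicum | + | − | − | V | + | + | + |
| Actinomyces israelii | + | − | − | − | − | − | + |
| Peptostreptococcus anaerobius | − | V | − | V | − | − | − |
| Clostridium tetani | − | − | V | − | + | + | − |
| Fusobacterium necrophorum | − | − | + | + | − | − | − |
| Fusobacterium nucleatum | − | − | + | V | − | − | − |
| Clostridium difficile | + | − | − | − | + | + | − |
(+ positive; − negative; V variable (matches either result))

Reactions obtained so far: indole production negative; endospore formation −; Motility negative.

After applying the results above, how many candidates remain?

Motility −: excludes Clostridium septicum, Clostridium tetani, Clostridium difficile — 8 left.
indole production −: excludes Cutibacterium acnes, Fusobacterium necrophorum, Fusobacterium nucleatum — 5 left.
endospore formation −: excludes Clostridium perfringens — 4 left.
Still consistent: Actinomyces israelii, Bacteroides fragilis, Peptostreptococcus anaerobius, Prevotella melaninogenica.

4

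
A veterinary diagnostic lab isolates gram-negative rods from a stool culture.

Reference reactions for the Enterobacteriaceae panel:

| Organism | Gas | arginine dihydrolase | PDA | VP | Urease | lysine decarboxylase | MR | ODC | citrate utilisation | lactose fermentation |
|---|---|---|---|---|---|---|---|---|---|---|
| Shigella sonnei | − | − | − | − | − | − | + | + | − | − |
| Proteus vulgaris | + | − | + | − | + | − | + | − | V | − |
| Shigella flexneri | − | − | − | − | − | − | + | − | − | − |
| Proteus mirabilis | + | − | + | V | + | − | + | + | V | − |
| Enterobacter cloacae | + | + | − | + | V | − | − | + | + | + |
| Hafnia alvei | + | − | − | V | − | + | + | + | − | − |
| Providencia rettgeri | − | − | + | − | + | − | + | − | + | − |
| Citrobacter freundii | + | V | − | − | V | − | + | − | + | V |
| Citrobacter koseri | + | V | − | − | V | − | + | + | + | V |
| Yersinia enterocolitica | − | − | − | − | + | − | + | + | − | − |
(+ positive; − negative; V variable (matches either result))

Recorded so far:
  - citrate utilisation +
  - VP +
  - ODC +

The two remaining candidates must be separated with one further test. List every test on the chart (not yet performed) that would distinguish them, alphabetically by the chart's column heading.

arginine dihydrolase, lactose fermentation, MR, PDA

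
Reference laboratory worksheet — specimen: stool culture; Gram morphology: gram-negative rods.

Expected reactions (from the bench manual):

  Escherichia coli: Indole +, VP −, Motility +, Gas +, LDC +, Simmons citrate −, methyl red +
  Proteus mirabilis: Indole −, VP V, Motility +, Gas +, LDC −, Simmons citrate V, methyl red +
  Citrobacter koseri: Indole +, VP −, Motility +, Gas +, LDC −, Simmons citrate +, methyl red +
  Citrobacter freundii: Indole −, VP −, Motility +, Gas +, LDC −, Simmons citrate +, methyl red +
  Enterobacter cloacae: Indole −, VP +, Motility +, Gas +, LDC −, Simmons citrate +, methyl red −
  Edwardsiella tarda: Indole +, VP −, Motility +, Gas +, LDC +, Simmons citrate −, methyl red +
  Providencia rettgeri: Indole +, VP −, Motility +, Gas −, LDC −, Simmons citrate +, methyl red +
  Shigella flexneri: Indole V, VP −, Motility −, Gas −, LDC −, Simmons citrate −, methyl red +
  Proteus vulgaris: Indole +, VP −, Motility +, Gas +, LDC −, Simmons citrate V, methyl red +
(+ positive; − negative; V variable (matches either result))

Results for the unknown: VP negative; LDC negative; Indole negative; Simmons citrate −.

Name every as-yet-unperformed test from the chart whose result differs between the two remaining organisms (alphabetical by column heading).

Gas, Motility

LDC −: excludes Escherichia coli, Edwardsiella tarda — 7 left.
Simmons citrate −: excludes Citrobacter koseri, Citrobacter freundii, Enterobacter cloacae, Providencia rettgeri — 3 left.
VP −: all 3 remaining candidates are consistent.
Indole −: excludes Proteus vulgaris — 2 left.
Two candidates remain: Proteus mirabilis and Shigella flexneri.
  Motility: Proteus mirabilis +, Shigella flexneri − — discriminates.
  Gas: Proteus mirabilis +, Shigella flexneri − — discriminates.
  methyl red: + vs + — same for both, does not separate.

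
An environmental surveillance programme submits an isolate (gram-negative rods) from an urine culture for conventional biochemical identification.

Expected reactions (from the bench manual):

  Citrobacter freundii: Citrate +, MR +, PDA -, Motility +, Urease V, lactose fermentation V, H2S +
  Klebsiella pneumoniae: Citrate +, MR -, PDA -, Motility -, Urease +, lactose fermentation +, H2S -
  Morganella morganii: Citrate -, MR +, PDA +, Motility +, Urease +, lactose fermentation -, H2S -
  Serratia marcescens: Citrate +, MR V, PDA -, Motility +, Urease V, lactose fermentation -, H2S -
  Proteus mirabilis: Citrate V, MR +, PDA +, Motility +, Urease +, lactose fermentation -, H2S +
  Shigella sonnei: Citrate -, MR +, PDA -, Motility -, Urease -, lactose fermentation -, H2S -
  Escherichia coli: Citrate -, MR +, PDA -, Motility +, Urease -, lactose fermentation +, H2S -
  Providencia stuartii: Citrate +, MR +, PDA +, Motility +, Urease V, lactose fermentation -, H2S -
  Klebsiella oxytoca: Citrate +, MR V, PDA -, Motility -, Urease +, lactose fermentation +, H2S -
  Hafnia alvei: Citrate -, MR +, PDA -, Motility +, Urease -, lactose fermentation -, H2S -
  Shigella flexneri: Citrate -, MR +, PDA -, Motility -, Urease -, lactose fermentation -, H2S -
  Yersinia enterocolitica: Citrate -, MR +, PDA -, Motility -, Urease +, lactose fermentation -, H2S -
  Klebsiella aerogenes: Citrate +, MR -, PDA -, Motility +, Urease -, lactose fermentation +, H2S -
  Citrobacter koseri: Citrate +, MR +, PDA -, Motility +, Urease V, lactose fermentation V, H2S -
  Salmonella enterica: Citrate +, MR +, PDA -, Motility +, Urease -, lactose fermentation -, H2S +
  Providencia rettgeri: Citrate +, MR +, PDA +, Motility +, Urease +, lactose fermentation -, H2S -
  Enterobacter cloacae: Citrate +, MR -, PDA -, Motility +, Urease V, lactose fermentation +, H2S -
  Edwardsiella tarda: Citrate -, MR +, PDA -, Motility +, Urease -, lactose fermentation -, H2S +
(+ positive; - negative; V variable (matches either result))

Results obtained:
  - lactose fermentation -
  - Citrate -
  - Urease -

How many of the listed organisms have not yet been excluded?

4

lactose fermentation -: excludes 5 organisms — 13 left.
Urease -: excludes Morganella morganii, Proteus mirabilis, Yersinia enterocolitica, Providencia rettgeri — 9 left.
Citrate -: excludes 5 organisms — 4 left.
Still consistent: Edwardsiella tarda, Hafnia alvei, Shigella flexneri, Shigella sonnei.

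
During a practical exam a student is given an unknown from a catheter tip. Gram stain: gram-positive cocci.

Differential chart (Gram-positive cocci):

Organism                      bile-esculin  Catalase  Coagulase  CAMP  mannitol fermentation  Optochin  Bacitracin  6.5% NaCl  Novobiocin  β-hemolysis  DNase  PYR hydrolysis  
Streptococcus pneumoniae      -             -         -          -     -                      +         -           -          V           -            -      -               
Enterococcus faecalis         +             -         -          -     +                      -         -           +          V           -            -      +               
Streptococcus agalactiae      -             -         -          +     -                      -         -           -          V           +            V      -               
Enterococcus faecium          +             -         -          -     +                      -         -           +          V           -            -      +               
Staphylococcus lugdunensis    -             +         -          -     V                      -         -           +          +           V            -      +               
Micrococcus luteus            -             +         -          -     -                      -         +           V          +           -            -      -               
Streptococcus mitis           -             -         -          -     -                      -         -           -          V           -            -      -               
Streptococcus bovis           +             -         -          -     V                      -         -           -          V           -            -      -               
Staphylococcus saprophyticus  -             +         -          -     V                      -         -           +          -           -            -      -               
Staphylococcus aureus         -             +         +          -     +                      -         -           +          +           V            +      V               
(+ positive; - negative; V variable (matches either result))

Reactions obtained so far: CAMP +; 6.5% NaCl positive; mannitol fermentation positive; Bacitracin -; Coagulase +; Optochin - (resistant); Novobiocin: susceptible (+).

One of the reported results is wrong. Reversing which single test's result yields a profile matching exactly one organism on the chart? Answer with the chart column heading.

As reported, no row in the chart matches all 7 reactions.
Reversing Optochin → still no organism matches.
Reversing CAMP (to -) → unique match: Staphylococcus aureus.
Reversing 6.5% NaCl → still no organism matches.
Reversing Bacitracin → still no organism matches.
Reversing mannitol fermentation → still no organism matches.
Reversing Coagulase → still no organism matches.
Reversing Novobiocin → still no organism matches.

CAMP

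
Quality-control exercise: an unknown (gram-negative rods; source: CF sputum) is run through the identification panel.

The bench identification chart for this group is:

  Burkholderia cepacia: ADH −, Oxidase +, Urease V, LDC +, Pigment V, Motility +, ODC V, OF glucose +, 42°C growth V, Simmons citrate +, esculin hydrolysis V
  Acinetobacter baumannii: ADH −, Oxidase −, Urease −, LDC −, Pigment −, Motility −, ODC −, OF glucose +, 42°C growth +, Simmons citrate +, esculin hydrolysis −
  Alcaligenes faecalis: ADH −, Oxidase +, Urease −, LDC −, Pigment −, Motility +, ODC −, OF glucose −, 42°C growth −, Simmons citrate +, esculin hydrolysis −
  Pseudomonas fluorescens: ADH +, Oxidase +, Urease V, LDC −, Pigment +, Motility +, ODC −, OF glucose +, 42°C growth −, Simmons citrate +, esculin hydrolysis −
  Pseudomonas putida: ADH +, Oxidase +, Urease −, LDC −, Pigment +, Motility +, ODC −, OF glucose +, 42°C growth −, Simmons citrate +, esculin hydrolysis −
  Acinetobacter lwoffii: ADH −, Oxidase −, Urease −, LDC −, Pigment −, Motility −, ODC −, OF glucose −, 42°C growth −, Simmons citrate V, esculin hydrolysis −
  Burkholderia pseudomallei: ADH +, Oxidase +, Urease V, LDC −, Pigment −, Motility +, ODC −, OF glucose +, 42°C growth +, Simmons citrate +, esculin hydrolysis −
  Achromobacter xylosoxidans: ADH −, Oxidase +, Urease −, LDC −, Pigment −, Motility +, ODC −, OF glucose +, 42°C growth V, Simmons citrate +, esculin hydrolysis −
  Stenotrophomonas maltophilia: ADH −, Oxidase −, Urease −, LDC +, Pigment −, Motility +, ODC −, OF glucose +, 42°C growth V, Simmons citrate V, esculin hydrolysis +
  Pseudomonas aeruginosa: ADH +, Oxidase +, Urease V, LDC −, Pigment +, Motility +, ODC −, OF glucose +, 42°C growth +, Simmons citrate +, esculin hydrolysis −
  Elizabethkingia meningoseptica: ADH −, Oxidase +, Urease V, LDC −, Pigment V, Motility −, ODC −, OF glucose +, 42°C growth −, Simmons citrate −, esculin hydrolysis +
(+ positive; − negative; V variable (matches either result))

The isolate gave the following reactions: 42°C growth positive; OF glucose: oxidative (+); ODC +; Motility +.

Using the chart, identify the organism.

ODC +: excludes 10 organisms — 1 left.
Motility +: the one remaining candidate is consistent.
OF glucose +: the one remaining candidate is consistent.
42°C growth +: the one remaining candidate is consistent.

Burkholderia cepacia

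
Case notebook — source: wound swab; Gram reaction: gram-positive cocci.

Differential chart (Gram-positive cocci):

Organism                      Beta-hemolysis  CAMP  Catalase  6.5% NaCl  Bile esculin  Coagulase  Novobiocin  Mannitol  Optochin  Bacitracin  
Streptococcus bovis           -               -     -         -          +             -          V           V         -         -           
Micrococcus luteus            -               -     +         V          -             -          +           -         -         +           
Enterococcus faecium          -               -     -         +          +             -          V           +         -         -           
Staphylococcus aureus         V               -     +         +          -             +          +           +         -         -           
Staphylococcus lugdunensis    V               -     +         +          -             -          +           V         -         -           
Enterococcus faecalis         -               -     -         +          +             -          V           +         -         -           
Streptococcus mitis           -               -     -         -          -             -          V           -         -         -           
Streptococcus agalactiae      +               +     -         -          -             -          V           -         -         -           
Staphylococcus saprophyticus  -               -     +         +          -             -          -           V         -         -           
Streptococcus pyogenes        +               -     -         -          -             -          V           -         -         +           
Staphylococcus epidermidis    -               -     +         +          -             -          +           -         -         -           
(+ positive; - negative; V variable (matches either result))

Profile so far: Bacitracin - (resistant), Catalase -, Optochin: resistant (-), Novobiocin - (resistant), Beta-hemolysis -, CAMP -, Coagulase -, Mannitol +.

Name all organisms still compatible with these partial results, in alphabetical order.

Enterococcus faecalis, Enterococcus faecium, Streptococcus bovis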